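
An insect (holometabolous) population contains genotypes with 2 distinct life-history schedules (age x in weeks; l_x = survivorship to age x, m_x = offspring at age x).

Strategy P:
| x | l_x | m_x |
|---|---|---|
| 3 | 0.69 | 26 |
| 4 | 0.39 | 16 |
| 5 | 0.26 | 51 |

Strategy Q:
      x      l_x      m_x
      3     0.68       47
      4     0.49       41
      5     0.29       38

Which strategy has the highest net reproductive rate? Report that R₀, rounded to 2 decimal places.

Strategy P: R₀ = 0.69×26 + 0.39×16 + 0.26×51 = 37.4400
Strategy Q: R₀ = 0.68×47 + 0.49×41 + 0.29×38 = 63.0700
Highest R₀: strategy Q with 63.0700.

63.07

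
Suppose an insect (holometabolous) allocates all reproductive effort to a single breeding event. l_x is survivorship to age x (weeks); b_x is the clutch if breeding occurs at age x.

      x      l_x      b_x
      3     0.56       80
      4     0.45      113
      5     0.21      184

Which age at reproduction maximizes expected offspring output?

4

Expected offspring if breeding at age x = l_x × b_x:
  age 3: 0.56 × 80 = 44.800
  age 4: 0.45 × 113 = 50.850
  age 5: 0.21 × 184 = 38.640
Maximum at age 4 (50.850).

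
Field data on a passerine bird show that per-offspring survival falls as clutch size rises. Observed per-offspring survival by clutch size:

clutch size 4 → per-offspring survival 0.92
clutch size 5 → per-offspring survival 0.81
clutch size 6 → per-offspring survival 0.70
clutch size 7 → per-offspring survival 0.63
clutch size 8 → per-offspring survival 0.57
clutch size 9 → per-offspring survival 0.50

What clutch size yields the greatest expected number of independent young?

Expected independent young = c × s(c):
  c=4: 4 × 0.92 = 3.680
  c=5: 5 × 0.81 = 4.050
  c=6: 6 × 0.70 = 4.200
  c=7: 7 × 0.63 = 4.410
  c=8: 8 × 0.57 = 4.560
  c=9: 9 × 0.50 = 4.500
Maximum at c = 8 (4.560 independent young).

8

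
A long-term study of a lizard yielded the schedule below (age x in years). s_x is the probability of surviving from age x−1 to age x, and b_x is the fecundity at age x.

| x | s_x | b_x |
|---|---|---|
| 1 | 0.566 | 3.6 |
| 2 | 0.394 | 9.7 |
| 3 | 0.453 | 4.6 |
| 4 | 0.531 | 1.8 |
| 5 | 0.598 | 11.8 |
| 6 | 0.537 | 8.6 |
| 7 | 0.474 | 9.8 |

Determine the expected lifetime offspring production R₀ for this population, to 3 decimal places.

Survivorship from birth: l_x = s_1·s_2·…·s_x.
  l_1 = 0.56600
  l_2 = 0.22300
  l_3 = 0.10102
  l_4 = 0.05364
  l_5 = 0.03208
  l_6 = 0.01723
  l_7 = 0.00817
R₀ = Σ l_x b_x:
  age 1: 0.56600 × 3.6 = 2.0376
  age 2: 0.22300 × 9.7 = 2.1631
  age 3: 0.10102 × 4.6 = 0.4647
  age 4: 0.05364 × 1.8 = 0.0966
  age 5: 0.03208 × 11.8 = 0.3785
  age 6: 0.01723 × 8.6 = 0.1482
  age 7: 0.00817 × 9.8 = 0.0801
R₀ = 2.0376 + 2.1631 + 0.4647 + 0.0966 + 0.3785 + 0.1482 + 0.0801 = 5.3687

5.369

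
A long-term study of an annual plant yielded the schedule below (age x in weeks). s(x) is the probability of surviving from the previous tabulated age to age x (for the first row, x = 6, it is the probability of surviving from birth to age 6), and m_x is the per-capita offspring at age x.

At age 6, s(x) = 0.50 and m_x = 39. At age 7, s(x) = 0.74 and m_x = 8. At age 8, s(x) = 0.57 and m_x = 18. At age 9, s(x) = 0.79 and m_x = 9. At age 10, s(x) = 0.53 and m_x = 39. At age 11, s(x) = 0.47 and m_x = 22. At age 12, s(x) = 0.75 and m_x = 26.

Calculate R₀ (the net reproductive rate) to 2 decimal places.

Survivorship from birth: l_x = s_6·s_7·…·s_x.
  l_6 = 0.50000
  l_7 = 0.37000
  l_8 = 0.21090
  l_9 = 0.16661
  l_10 = 0.08830
  l_11 = 0.04150
  l_12 = 0.03113
R₀ = Σ l_x m_x:
  age 6: 0.50000 × 39 = 19.5000
  age 7: 0.37000 × 8 = 2.9600
  age 8: 0.21090 × 18 = 3.7962
  age 9: 0.16661 × 9 = 1.4995
  age 10: 0.08830 × 39 = 3.4437
  age 11: 0.04150 × 22 = 0.9130
  age 12: 0.03113 × 26 = 0.8094
R₀ = 19.5000 + 2.9600 + 3.7962 + 1.4995 + 3.4437 + 0.9130 + 0.8094 = 32.9218

32.92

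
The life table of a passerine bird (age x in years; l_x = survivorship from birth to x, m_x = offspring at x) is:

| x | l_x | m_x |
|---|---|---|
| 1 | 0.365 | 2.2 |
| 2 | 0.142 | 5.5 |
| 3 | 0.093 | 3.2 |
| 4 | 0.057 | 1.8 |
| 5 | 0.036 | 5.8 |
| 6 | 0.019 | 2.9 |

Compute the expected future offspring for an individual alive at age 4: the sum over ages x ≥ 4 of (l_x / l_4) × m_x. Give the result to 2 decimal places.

6.43

l_4 = 0.057. Conditional survival from age 4 to x is l_x / l_4.
  x=4: (0.057/0.057) × 1.8 = 1.8000
  x=5: (0.036/0.057) × 5.8 = 3.6632
  x=6: (0.019/0.057) × 2.9 = 0.9667
Sum = 1.8000 + 3.6632 + 0.9667 = 6.4298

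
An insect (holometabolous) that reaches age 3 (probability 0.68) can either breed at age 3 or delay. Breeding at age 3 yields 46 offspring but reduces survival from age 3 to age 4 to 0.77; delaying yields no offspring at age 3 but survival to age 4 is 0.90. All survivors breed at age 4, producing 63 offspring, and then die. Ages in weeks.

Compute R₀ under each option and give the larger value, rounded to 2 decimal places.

64.27

breed at age 3: R₀ = 0.68 × (46 + 0.77 × 63) = 0.68 × 94.5100 = 64.2668
delay to age 4: R₀ = 0.68 × (0.90 × 63) = 0.68 × 56.7000 = 38.5560
Higher: breed at age 3 (64.2668).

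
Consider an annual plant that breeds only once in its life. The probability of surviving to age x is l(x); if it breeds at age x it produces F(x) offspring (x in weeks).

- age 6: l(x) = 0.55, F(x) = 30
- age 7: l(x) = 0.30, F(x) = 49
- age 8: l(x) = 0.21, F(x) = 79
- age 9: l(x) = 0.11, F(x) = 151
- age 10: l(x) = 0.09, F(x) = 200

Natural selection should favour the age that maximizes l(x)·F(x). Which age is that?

Expected offspring if breeding at age x = l(x) × F(x):
  age 6: 0.55 × 30 = 16.500
  age 7: 0.30 × 49 = 14.700
  age 8: 0.21 × 79 = 16.590
  age 9: 0.11 × 151 = 16.610
  age 10: 0.09 × 200 = 18.000
Maximum at age 10 (18.000).

10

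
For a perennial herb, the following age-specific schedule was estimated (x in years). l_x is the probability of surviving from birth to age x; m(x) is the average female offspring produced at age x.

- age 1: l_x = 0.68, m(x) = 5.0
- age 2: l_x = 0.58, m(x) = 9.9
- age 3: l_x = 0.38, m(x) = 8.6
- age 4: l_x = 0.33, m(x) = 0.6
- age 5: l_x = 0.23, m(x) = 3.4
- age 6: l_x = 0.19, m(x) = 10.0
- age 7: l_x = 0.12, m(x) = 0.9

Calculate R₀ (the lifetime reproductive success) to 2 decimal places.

R₀ = Σ l_x m(x):
  age 1: 0.68 × 5.0 = 3.4000
  age 2: 0.58 × 9.9 = 5.7420
  age 3: 0.38 × 8.6 = 3.2680
  age 4: 0.33 × 0.6 = 0.1980
  age 5: 0.23 × 3.4 = 0.7820
  age 6: 0.19 × 10.0 = 1.9000
  age 7: 0.12 × 0.9 = 0.1080
R₀ = 3.4000 + 5.7420 + 3.2680 + 0.1980 + 0.7820 + 1.9000 + 0.1080 = 15.3980

15.40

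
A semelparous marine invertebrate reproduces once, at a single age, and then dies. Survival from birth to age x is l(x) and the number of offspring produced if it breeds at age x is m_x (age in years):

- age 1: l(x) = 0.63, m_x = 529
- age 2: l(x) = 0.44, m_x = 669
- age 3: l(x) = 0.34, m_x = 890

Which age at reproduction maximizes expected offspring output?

1

Expected offspring if breeding at age x = l(x) × m_x:
  age 1: 0.63 × 529 = 333.270
  age 2: 0.44 × 669 = 294.360
  age 3: 0.34 × 890 = 302.600
Maximum at age 1 (333.270).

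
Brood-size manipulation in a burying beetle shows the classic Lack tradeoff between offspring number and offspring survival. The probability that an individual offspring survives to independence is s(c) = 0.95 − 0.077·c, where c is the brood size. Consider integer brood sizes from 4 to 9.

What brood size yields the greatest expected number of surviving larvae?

Expected surviving larvae = c × s(c):
  c=4: 4 × 0.642 = 2.568
  c=5: 5 × 0.565 = 2.825
  c=6: 6 × 0.488 = 2.928
  c=7: 7 × 0.411 = 2.877
  c=8: 8 × 0.334 = 2.672
  c=9: 9 × 0.257 = 2.313
Maximum at c = 6 (2.928 surviving larvae).

6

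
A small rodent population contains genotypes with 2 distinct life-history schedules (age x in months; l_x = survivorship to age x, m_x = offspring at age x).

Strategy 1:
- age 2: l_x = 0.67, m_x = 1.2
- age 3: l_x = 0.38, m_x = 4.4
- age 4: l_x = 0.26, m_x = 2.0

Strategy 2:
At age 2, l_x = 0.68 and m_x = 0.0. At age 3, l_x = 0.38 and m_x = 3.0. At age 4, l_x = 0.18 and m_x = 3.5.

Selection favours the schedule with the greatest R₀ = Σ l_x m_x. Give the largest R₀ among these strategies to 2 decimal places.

3.00

Strategy 1: R₀ = 0.67×1.2 + 0.38×4.4 + 0.26×2.0 = 2.9960
Strategy 2: R₀ = 0.68×0.0 + 0.38×3.0 + 0.18×3.5 = 1.7700
Highest R₀: strategy 1 with 2.9960.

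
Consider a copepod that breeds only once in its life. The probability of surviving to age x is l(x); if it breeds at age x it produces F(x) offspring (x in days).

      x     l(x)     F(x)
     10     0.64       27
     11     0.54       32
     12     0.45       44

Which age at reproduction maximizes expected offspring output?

12

Expected offspring if breeding at age x = l(x) × F(x):
  age 10: 0.64 × 27 = 17.280
  age 11: 0.54 × 32 = 17.280
  age 12: 0.45 × 44 = 19.800
Maximum at age 12 (19.800).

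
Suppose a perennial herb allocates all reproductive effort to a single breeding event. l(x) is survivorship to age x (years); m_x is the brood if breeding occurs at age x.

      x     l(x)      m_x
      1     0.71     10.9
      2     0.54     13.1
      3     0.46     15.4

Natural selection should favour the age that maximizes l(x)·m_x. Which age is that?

1

Expected offspring if breeding at age x = l(x) × m_x:
  age 1: 0.71 × 10.9 = 7.739
  age 2: 0.54 × 13.1 = 7.074
  age 3: 0.46 × 15.4 = 7.084
Maximum at age 1 (7.739).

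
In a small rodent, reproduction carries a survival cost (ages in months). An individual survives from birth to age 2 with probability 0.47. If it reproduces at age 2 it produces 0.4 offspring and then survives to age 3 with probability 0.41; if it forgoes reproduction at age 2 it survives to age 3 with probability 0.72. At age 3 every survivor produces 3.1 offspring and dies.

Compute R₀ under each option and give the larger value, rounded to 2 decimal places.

1.05

breed at age 2: R₀ = 0.47 × (0.4 + 0.41 × 3.1) = 0.47 × 1.6710 = 0.7854
delay to age 3: R₀ = 0.47 × (0.72 × 3.1) = 0.47 × 2.2320 = 1.0490
Higher: delay to age 3 (1.0490).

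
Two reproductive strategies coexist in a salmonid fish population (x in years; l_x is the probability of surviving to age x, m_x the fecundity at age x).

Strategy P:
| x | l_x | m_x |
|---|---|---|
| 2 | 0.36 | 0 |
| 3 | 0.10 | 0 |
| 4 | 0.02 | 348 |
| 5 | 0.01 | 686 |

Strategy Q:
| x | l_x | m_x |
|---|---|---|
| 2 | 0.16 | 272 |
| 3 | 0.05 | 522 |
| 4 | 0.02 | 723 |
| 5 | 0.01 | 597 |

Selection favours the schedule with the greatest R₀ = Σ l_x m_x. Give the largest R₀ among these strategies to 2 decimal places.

Strategy P: R₀ = 0.36×0 + 0.10×0 + 0.02×348 + 0.01×686 = 13.8200
Strategy Q: R₀ = 0.16×272 + 0.05×522 + 0.02×723 + 0.01×597 = 90.0500
Highest R₀: strategy Q with 90.0500.

90.05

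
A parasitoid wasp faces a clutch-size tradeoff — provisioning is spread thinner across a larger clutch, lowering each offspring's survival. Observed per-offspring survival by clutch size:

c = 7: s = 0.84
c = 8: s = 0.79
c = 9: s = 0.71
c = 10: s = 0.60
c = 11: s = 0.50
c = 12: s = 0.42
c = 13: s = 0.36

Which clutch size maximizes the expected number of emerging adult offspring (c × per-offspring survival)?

9

Expected emerging adult offspring = c × s(c):
  c=7: 7 × 0.84 = 5.880
  c=8: 8 × 0.79 = 6.320
  c=9: 9 × 0.71 = 6.390
  c=10: 10 × 0.60 = 6.000
  c=11: 11 × 0.50 = 5.500
  c=12: 12 × 0.42 = 5.040
  c=13: 13 × 0.36 = 4.680
Maximum at c = 9 (6.390 emerging adult offspring).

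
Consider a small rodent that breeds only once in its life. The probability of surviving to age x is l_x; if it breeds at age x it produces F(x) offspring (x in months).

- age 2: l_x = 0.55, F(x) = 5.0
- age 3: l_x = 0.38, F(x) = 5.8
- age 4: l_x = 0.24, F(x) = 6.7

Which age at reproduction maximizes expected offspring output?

Expected offspring if breeding at age x = l_x × F(x):
  age 2: 0.55 × 5.0 = 2.750
  age 3: 0.38 × 5.8 = 2.204
  age 4: 0.24 × 6.7 = 1.608
Maximum at age 2 (2.750).

2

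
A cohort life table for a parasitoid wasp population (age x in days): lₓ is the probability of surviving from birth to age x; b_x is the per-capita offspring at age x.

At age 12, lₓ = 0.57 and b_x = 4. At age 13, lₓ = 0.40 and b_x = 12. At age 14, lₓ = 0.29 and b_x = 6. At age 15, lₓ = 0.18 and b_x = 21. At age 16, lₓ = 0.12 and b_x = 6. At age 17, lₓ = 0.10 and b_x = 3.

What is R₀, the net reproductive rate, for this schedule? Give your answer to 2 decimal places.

13.62

R₀ = Σ lₓ b_x:
  age 12: 0.57 × 4 = 2.2800
  age 13: 0.40 × 12 = 4.8000
  age 14: 0.29 × 6 = 1.7400
  age 15: 0.18 × 21 = 3.7800
  age 16: 0.12 × 6 = 0.7200
  age 17: 0.10 × 3 = 0.3000
R₀ = 2.2800 + 4.8000 + 1.7400 + 3.7800 + 0.7200 + 0.3000 = 13.6200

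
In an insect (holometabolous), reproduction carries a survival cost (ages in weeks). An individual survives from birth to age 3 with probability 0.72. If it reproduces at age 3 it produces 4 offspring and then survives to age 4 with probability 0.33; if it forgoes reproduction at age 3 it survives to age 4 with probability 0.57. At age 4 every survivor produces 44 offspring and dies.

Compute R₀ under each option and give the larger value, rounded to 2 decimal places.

breed at age 3: R₀ = 0.72 × (4 + 0.33 × 44) = 0.72 × 18.5200 = 13.3344
delay to age 4: R₀ = 0.72 × (0.57 × 44) = 0.72 × 25.0800 = 18.0576
Higher: delay to age 4 (18.0576).

18.06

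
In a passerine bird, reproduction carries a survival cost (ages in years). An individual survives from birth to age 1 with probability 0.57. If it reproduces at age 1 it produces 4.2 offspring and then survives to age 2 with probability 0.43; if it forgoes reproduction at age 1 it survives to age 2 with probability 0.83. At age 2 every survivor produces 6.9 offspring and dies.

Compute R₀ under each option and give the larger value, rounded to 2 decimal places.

4.09

breed at age 1: R₀ = 0.57 × (4.2 + 0.43 × 6.9) = 0.57 × 7.1670 = 4.0852
delay to age 2: R₀ = 0.57 × (0.83 × 6.9) = 0.57 × 5.7270 = 3.2644
Higher: breed at age 1 (4.0852).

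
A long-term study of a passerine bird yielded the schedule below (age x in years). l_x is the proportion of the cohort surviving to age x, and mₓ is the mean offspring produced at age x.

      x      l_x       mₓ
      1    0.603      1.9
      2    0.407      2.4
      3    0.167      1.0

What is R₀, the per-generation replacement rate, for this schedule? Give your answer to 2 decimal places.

2.29

R₀ = Σ l_x mₓ:
  age 1: 0.603 × 1.9 = 1.1457
  age 2: 0.407 × 2.4 = 0.9768
  age 3: 0.167 × 1.0 = 0.1670
R₀ = 1.1457 + 0.9768 + 0.1670 = 2.2895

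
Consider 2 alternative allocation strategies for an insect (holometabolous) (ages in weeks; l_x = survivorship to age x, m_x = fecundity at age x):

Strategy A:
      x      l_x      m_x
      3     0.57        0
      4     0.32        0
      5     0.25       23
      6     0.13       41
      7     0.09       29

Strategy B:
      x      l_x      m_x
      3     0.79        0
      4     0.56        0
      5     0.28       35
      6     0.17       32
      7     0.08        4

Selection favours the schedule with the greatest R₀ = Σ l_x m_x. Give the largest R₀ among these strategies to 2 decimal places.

15.56

Strategy A: R₀ = 0.57×0 + 0.32×0 + 0.25×23 + 0.13×41 + 0.09×29 = 13.6900
Strategy B: R₀ = 0.79×0 + 0.56×0 + 0.28×35 + 0.17×32 + 0.08×4 = 15.5600
Highest R₀: strategy B with 15.5600.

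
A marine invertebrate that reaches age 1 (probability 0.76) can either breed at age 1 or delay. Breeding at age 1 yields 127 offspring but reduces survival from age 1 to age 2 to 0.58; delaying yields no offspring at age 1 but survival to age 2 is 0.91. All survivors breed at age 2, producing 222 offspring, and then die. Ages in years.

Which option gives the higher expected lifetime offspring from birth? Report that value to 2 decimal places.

breed at age 1: R₀ = 0.76 × (127 + 0.58 × 222) = 0.76 × 255.7600 = 194.3776
delay to age 2: R₀ = 0.76 × (0.91 × 222) = 0.76 × 202.0200 = 153.5352
Higher: breed at age 1 (194.3776).

194.38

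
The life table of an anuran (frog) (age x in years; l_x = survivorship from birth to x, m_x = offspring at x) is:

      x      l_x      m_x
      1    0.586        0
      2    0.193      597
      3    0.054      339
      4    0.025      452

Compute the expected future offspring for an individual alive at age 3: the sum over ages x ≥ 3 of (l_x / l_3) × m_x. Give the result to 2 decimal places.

548.26

l_3 = 0.054. Conditional survival from age 3 to x is l_x / l_3.
  x=3: (0.054/0.054) × 339 = 339.0000
  x=4: (0.025/0.054) × 452 = 209.2593
Sum = 339.0000 + 209.2593 = 548.2593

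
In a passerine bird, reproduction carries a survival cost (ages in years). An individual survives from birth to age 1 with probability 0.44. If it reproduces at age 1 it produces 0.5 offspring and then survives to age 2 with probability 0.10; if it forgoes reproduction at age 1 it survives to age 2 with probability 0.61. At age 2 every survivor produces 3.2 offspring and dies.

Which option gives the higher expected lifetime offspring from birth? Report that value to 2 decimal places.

0.86

breed at age 1: R₀ = 0.44 × (0.5 + 0.10 × 3.2) = 0.44 × 0.8200 = 0.3608
delay to age 2: R₀ = 0.44 × (0.61 × 3.2) = 0.44 × 1.9520 = 0.8589
Higher: delay to age 2 (0.8589).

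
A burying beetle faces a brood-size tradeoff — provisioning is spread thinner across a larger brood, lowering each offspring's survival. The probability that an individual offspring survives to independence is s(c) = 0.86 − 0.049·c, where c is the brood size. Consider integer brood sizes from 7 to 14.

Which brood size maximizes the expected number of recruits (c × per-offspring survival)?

9

Expected recruits = c × s(c):
  c=7: 7 × 0.517 = 3.619
  c=8: 8 × 0.468 = 3.744
  c=9: 9 × 0.419 = 3.771
  c=10: 10 × 0.370 = 3.700
  c=11: 11 × 0.321 = 3.531
  c=12: 12 × 0.272 = 3.264
  c=13: 13 × 0.223 = 2.899
  c=14: 14 × 0.174 = 2.436
Maximum at c = 9 (3.771 recruits).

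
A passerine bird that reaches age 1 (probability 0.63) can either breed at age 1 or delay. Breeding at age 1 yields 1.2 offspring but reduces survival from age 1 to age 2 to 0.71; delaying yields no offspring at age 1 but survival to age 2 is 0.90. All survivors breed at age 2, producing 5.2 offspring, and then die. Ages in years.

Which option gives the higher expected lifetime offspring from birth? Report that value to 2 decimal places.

breed at age 1: R₀ = 0.63 × (1.2 + 0.71 × 5.2) = 0.63 × 4.8920 = 3.0820
delay to age 2: R₀ = 0.63 × (0.90 × 5.2) = 0.63 × 4.6800 = 2.9484
Higher: breed at age 1 (3.0820).

3.08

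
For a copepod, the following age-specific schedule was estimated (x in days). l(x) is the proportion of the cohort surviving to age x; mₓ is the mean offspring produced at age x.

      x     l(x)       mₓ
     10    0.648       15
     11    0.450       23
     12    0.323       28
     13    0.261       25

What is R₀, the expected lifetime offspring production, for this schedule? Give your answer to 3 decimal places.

35.639

R₀ = Σ l(x) mₓ:
  age 10: 0.648 × 15 = 9.7200
  age 11: 0.450 × 23 = 10.3500
  age 12: 0.323 × 28 = 9.0440
  age 13: 0.261 × 25 = 6.5250
R₀ = 9.7200 + 10.3500 + 9.0440 + 6.5250 = 35.6390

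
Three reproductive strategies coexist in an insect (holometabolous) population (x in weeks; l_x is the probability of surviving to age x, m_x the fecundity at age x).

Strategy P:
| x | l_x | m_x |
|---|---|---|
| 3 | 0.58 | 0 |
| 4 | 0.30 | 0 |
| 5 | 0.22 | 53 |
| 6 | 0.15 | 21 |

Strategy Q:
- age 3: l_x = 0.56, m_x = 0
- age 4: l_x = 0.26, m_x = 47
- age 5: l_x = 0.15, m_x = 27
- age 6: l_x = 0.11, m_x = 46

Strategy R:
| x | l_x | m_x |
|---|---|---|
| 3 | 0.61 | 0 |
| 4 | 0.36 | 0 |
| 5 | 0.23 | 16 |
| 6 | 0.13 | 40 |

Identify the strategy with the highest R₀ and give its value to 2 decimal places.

21.33

Strategy P: R₀ = 0.58×0 + 0.30×0 + 0.22×53 + 0.15×21 = 14.8100
Strategy Q: R₀ = 0.56×0 + 0.26×47 + 0.15×27 + 0.11×46 = 21.3300
Strategy R: R₀ = 0.61×0 + 0.36×0 + 0.23×16 + 0.13×40 = 8.8800
Highest R₀: strategy Q with 21.3300.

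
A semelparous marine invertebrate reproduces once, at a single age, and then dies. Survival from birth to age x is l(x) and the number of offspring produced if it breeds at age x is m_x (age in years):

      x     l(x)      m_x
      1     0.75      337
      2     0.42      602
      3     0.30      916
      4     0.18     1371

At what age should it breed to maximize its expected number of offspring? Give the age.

Expected offspring if breeding at age x = l(x) × m_x:
  age 1: 0.75 × 337 = 252.750
  age 2: 0.42 × 602 = 252.840
  age 3: 0.30 × 916 = 274.800
  age 4: 0.18 × 1371 = 246.780
Maximum at age 3 (274.800).

3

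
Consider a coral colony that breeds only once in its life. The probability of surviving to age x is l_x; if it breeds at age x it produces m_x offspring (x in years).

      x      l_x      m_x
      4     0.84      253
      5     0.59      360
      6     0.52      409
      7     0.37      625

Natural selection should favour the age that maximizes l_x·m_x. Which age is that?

7

Expected offspring if breeding at age x = l_x × m_x:
  age 4: 0.84 × 253 = 212.520
  age 5: 0.59 × 360 = 212.400
  age 6: 0.52 × 409 = 212.680
  age 7: 0.37 × 625 = 231.250
Maximum at age 7 (231.250).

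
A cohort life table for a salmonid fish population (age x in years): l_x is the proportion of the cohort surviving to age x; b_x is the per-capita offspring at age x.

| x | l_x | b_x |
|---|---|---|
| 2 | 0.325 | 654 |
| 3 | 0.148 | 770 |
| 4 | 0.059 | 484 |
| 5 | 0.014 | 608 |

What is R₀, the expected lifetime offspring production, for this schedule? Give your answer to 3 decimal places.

R₀ = Σ l_x b_x:
  age 2: 0.325 × 654 = 212.5500
  age 3: 0.148 × 770 = 113.9600
  age 4: 0.059 × 484 = 28.5560
  age 5: 0.014 × 608 = 8.5120
R₀ = 212.5500 + 113.9600 + 28.5560 + 8.5120 = 363.5780

363.578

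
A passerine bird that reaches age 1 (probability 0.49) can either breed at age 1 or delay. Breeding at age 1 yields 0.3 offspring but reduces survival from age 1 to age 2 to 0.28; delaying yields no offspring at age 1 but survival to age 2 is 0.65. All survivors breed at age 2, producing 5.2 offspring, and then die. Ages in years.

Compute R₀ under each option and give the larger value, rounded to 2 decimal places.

breed at age 1: R₀ = 0.49 × (0.3 + 0.28 × 5.2) = 0.49 × 1.7560 = 0.8604
delay to age 2: R₀ = 0.49 × (0.65 × 5.2) = 0.49 × 3.3800 = 1.6562
Higher: delay to age 2 (1.6562).

1.66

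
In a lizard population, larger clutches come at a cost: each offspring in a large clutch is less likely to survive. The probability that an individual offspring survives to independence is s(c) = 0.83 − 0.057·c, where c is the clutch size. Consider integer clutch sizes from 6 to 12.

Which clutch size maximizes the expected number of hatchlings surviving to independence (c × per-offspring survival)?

Expected hatchlings surviving to independence = c × s(c):
  c=6: 6 × 0.488 = 2.928
  c=7: 7 × 0.431 = 3.017
  c=8: 8 × 0.374 = 2.992
  c=9: 9 × 0.317 = 2.853
  c=10: 10 × 0.260 = 2.600
  c=11: 11 × 0.203 = 2.233
  c=12: 12 × 0.146 = 1.752
Maximum at c = 7 (3.017 hatchlings surviving to independence).

7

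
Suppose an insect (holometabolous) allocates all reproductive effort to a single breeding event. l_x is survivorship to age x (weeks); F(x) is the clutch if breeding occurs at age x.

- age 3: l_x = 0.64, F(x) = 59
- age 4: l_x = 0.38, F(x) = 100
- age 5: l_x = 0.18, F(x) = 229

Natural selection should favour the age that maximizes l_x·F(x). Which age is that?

Expected offspring if breeding at age x = l_x × F(x):
  age 3: 0.64 × 59 = 37.760
  age 4: 0.38 × 100 = 38.000
  age 5: 0.18 × 229 = 41.220
Maximum at age 5 (41.220).

5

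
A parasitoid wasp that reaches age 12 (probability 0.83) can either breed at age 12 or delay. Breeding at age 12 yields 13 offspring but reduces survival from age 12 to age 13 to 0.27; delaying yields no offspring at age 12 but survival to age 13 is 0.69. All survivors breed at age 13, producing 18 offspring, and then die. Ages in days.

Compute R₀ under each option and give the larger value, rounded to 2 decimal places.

14.82

breed at age 12: R₀ = 0.83 × (13 + 0.27 × 18) = 0.83 × 17.8600 = 14.8238
delay to age 13: R₀ = 0.83 × (0.69 × 18) = 0.83 × 12.4200 = 10.3086
Higher: breed at age 12 (14.8238).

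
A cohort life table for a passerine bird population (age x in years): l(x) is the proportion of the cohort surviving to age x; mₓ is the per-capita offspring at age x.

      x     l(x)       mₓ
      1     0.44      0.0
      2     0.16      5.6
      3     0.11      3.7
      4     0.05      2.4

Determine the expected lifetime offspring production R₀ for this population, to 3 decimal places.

R₀ = Σ l(x) mₓ:
  age 1: 0.44 × 0.0 = 0.0000
  age 2: 0.16 × 5.6 = 0.8960
  age 3: 0.11 × 3.7 = 0.4070
  age 4: 0.05 × 2.4 = 0.1200
R₀ = 0.0000 + 0.8960 + 0.4070 + 0.1200 = 1.4230

1.423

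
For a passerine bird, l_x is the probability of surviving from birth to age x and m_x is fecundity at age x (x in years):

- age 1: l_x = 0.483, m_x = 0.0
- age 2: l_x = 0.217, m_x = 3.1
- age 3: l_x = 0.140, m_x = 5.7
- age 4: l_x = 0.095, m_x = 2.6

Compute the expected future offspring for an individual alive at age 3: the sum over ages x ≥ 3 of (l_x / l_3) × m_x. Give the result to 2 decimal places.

l_3 = 0.140. Conditional survival from age 3 to x is l_x / l_3.
  x=3: (0.140/0.140) × 5.7 = 5.7000
  x=4: (0.095/0.140) × 2.6 = 1.7643
Sum = 5.7000 + 1.7643 = 7.4643

7.46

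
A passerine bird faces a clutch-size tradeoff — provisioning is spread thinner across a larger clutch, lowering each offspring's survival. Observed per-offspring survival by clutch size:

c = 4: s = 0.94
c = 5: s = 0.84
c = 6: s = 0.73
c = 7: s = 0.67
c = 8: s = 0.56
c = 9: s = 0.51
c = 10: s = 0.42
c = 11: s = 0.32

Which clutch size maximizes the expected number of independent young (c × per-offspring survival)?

Expected independent young = c × s(c):
  c=4: 4 × 0.94 = 3.760
  c=5: 5 × 0.84 = 4.200
  c=6: 6 × 0.73 = 4.380
  c=7: 7 × 0.67 = 4.690
  c=8: 8 × 0.56 = 4.480
  c=9: 9 × 0.51 = 4.590
  c=10: 10 × 0.42 = 4.200
  c=11: 11 × 0.32 = 3.520
Maximum at c = 7 (4.690 independent young).

7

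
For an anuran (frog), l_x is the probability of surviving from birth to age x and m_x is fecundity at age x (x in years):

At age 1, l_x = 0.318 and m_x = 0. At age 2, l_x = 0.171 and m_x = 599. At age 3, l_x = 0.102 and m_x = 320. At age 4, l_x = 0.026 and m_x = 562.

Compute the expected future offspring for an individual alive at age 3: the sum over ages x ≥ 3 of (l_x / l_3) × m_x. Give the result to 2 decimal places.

l_3 = 0.102. Conditional survival from age 3 to x is l_x / l_3.
  x=3: (0.102/0.102) × 320 = 320.0000
  x=4: (0.026/0.102) × 562 = 143.2549
Sum = 320.0000 + 143.2549 = 463.2549

463.25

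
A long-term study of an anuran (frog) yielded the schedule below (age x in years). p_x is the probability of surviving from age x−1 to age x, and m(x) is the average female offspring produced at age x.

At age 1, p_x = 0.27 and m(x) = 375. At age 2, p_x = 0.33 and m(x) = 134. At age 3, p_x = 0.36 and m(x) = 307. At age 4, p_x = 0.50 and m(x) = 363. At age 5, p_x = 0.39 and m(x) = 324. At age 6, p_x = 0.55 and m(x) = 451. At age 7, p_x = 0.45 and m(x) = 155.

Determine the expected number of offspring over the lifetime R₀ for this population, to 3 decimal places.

Survivorship from birth: l_x = p_1·p_2·…·p_x.
  l_1 = 0.27000
  l_2 = 0.08910
  l_3 = 0.03208
  l_4 = 0.01604
  l_5 = 0.00625
  l_6 = 0.00344
  l_7 = 0.00155
R₀ = Σ l_x m(x):
  age 1: 0.27000 × 375 = 101.2500
  age 2: 0.08910 × 134 = 11.9394
  age 3: 0.03208 × 307 = 9.8486
  age 4: 0.01604 × 363 = 5.8225
  age 5: 0.00625 × 324 = 2.0250
  age 6: 0.00344 × 451 = 1.5514
  age 7: 0.00155 × 155 = 0.2402
R₀ = 101.2500 + 11.9394 + 9.8486 + 5.8225 + 2.0250 + 1.5514 + 0.2402 = 132.6772

132.677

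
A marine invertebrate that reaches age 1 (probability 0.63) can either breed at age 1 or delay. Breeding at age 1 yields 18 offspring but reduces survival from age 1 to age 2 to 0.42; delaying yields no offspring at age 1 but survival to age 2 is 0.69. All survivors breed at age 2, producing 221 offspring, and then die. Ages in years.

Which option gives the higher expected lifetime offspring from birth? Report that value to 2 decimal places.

96.07

breed at age 1: R₀ = 0.63 × (18 + 0.42 × 221) = 0.63 × 110.8200 = 69.8166
delay to age 2: R₀ = 0.63 × (0.69 × 221) = 0.63 × 152.4900 = 96.0687
Higher: delay to age 2 (96.0687).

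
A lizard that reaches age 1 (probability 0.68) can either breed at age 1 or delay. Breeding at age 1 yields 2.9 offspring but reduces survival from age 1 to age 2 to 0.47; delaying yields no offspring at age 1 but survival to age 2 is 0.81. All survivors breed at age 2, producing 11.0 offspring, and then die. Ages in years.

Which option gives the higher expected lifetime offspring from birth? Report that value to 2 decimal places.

breed at age 1: R₀ = 0.68 × (2.9 + 0.47 × 11.0) = 0.68 × 8.0700 = 5.4876
delay to age 2: R₀ = 0.68 × (0.81 × 11.0) = 0.68 × 8.9100 = 6.0588
Higher: delay to age 2 (6.0588).

6.06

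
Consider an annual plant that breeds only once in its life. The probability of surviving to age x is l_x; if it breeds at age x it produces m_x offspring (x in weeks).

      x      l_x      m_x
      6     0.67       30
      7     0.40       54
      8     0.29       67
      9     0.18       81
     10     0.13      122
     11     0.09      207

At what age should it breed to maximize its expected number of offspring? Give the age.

7

Expected offspring if breeding at age x = l_x × m_x:
  age 6: 0.67 × 30 = 20.100
  age 7: 0.40 × 54 = 21.600
  age 8: 0.29 × 67 = 19.430
  age 9: 0.18 × 81 = 14.580
  age 10: 0.13 × 122 = 15.860
  age 11: 0.09 × 207 = 18.630
Maximum at age 7 (21.600).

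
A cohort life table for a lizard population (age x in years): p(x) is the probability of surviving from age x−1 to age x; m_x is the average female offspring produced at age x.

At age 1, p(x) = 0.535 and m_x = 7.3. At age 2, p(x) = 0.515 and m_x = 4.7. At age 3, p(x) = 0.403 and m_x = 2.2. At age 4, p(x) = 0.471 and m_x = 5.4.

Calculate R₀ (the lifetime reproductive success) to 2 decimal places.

Survivorship from birth: l_x = p_1·p_2·…·p_x.
  l_1 = 0.53500
  l_2 = 0.27553
  l_3 = 0.11104
  l_4 = 0.05230
R₀ = Σ l_x m_x:
  age 1: 0.53500 × 7.3 = 3.9055
  age 2: 0.27553 × 4.7 = 1.2950
  age 3: 0.11104 × 2.2 = 0.2443
  age 4: 0.05230 × 5.4 = 0.2824
R₀ = 3.9055 + 1.2950 + 0.2443 + 0.2824 = 5.7272

5.73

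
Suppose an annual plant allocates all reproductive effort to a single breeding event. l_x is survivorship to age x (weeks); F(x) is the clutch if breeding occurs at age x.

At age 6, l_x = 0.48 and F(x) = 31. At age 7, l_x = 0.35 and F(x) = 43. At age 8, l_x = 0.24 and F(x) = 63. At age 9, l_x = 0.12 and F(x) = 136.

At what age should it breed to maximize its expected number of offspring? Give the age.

9

Expected offspring if breeding at age x = l_x × F(x):
  age 6: 0.48 × 31 = 14.880
  age 7: 0.35 × 43 = 15.050
  age 8: 0.24 × 63 = 15.120
  age 9: 0.12 × 136 = 16.320
Maximum at age 9 (16.320).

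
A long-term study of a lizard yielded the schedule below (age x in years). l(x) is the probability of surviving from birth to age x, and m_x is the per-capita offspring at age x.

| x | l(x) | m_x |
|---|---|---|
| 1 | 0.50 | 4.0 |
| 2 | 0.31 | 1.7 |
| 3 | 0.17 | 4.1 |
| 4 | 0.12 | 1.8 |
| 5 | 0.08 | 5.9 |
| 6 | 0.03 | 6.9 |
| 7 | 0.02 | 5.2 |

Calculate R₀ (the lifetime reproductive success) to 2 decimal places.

4.22

R₀ = Σ l(x) m_x:
  age 1: 0.50 × 4.0 = 2.0000
  age 2: 0.31 × 1.7 = 0.5270
  age 3: 0.17 × 4.1 = 0.6970
  age 4: 0.12 × 1.8 = 0.2160
  age 5: 0.08 × 5.9 = 0.4720
  age 6: 0.03 × 6.9 = 0.2070
  age 7: 0.02 × 5.2 = 0.1040
R₀ = 2.0000 + 0.5270 + 0.6970 + 0.2160 + 0.4720 + 0.2070 + 0.1040 = 4.2230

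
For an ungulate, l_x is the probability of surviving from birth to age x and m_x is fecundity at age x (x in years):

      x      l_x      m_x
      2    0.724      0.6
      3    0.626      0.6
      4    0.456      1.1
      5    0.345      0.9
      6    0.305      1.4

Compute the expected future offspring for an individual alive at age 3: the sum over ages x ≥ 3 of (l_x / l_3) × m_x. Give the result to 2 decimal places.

l_3 = 0.626. Conditional survival from age 3 to x is l_x / l_3.
  x=3: (0.626/0.626) × 0.6 = 0.6000
  x=4: (0.456/0.626) × 1.1 = 0.8013
  x=5: (0.345/0.626) × 0.9 = 0.4960
  x=6: (0.305/0.626) × 1.4 = 0.6821
Sum = 0.6000 + 0.8013 + 0.4960 + 0.6821 = 2.5794

2.58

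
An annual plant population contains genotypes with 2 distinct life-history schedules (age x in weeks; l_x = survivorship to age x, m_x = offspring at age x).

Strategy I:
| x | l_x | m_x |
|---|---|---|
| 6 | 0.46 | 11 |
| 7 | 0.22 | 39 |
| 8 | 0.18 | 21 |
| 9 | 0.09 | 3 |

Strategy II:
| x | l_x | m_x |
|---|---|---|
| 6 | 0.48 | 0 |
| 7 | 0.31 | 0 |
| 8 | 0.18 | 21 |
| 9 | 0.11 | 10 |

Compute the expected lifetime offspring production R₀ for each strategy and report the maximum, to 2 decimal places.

17.69

Strategy I: R₀ = 0.46×11 + 0.22×39 + 0.18×21 + 0.09×3 = 17.6900
Strategy II: R₀ = 0.48×0 + 0.31×0 + 0.18×21 + 0.11×10 = 4.8800
Highest R₀: strategy I with 17.6900.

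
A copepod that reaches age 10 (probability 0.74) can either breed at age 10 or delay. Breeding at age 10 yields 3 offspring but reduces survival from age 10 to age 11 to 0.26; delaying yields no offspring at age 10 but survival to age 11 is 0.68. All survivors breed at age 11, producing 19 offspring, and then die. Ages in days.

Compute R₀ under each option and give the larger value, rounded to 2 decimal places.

breed at age 10: R₀ = 0.74 × (3 + 0.26 × 19) = 0.74 × 7.9400 = 5.8756
delay to age 11: R₀ = 0.74 × (0.68 × 19) = 0.74 × 12.9200 = 9.5608
Higher: delay to age 11 (9.5608).

9.56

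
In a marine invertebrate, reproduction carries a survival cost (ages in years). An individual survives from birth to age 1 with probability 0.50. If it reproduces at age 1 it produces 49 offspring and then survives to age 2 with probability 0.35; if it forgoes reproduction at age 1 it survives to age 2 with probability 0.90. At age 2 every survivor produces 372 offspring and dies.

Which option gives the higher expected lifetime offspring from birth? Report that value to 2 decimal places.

167.40

breed at age 1: R₀ = 0.50 × (49 + 0.35 × 372) = 0.50 × 179.2000 = 89.6000
delay to age 2: R₀ = 0.50 × (0.90 × 372) = 0.50 × 334.8000 = 167.4000
Higher: delay to age 2 (167.4000).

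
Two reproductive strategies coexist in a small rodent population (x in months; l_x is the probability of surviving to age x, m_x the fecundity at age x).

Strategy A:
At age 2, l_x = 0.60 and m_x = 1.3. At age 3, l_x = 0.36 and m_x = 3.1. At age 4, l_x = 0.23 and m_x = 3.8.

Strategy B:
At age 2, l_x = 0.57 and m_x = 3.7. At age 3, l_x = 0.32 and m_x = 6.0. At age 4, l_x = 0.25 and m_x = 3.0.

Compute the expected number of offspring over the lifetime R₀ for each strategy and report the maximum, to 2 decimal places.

Strategy A: R₀ = 0.60×1.3 + 0.36×3.1 + 0.23×3.8 = 2.7700
Strategy B: R₀ = 0.57×3.7 + 0.32×6.0 + 0.25×3.0 = 4.7790
Highest R₀: strategy B with 4.7790.

4.78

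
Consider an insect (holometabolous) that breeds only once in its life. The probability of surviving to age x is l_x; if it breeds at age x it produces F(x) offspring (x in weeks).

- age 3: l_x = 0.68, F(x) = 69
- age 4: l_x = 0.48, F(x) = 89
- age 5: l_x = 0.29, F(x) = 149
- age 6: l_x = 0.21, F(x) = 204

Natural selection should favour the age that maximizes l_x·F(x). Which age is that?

Expected offspring if breeding at age x = l_x × F(x):
  age 3: 0.68 × 69 = 46.920
  age 4: 0.48 × 89 = 42.720
  age 5: 0.29 × 149 = 43.210
  age 6: 0.21 × 204 = 42.840
Maximum at age 3 (46.920).

3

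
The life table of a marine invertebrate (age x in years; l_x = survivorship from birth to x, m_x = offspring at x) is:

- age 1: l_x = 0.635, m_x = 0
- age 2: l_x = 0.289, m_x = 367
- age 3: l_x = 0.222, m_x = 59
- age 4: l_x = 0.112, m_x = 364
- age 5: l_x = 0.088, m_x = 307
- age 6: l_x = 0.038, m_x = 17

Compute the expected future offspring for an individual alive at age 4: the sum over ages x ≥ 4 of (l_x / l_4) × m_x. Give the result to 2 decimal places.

610.98

l_4 = 0.112. Conditional survival from age 4 to x is l_x / l_4.
  x=4: (0.112/0.112) × 364 = 364.0000
  x=5: (0.088/0.112) × 307 = 241.2143
  x=6: (0.038/0.112) × 17 = 5.7679
Sum = 364.0000 + 241.2143 + 5.7679 = 610.9821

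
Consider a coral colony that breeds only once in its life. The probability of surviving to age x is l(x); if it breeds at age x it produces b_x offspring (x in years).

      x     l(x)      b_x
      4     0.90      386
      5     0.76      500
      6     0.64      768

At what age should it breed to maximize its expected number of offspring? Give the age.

Expected offspring if breeding at age x = l(x) × b_x:
  age 4: 0.90 × 386 = 347.400
  age 5: 0.76 × 500 = 380.000
  age 6: 0.64 × 768 = 491.520
Maximum at age 6 (491.520).

6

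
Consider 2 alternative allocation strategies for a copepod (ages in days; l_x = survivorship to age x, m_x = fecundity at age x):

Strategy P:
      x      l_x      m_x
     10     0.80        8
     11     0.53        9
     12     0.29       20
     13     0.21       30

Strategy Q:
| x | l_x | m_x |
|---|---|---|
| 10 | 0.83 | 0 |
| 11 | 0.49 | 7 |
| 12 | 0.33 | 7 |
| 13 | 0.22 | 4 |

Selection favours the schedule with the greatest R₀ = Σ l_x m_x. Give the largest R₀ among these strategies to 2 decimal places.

23.27

Strategy P: R₀ = 0.80×8 + 0.53×9 + 0.29×20 + 0.21×30 = 23.2700
Strategy Q: R₀ = 0.83×0 + 0.49×7 + 0.33×7 + 0.22×4 = 6.6200
Highest R₀: strategy P with 23.2700.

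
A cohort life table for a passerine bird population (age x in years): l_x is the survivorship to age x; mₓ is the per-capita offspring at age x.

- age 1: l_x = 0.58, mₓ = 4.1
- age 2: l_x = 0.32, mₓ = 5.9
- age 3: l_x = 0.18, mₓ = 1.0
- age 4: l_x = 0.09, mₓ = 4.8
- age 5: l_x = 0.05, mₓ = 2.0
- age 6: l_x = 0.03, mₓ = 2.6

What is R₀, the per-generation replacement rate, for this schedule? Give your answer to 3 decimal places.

5.056

R₀ = Σ l_x mₓ:
  age 1: 0.58 × 4.1 = 2.3780
  age 2: 0.32 × 5.9 = 1.8880
  age 3: 0.18 × 1.0 = 0.1800
  age 4: 0.09 × 4.8 = 0.4320
  age 5: 0.05 × 2.0 = 0.1000
  age 6: 0.03 × 2.6 = 0.0780
R₀ = 2.3780 + 1.8880 + 0.1800 + 0.4320 + 0.1000 + 0.0780 = 5.0560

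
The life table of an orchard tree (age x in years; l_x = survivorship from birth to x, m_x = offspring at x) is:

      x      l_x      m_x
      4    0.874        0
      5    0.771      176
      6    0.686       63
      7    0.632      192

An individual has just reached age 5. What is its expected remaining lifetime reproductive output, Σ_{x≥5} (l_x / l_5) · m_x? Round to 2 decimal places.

l_5 = 0.771. Conditional survival from age 5 to x is l_x / l_5.
  x=5: (0.771/0.771) × 176 = 176.0000
  x=6: (0.686/0.771) × 63 = 56.0545
  x=7: (0.632/0.771) × 192 = 157.3852
Sum = 176.0000 + 56.0545 + 157.3852 = 389.4397

389.44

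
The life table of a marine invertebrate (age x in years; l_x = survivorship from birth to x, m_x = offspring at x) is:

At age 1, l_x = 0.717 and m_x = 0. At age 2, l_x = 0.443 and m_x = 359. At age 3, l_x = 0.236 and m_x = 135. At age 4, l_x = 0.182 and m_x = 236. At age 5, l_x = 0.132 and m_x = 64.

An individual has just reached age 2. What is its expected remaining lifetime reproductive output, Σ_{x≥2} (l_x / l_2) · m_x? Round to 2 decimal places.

546.95

l_2 = 0.443. Conditional survival from age 2 to x is l_x / l_2.
  x=2: (0.443/0.443) × 359 = 359.0000
  x=3: (0.236/0.443) × 135 = 71.9187
  x=4: (0.182/0.443) × 236 = 96.9571
  x=5: (0.132/0.443) × 64 = 19.0700
Sum = 359.0000 + 71.9187 + 96.9571 + 19.0700 = 546.9458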